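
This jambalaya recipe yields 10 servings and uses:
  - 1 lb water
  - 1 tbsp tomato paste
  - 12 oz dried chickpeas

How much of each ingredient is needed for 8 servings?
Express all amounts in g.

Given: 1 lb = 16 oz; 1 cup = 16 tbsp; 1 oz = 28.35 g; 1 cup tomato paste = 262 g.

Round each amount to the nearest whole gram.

water: 363 g; tomato paste: 13 g; dried chickpeas: 272 g

Scaling factor: 8/10 = 4/5 = 0.8.
water: 1 lb × 4/5 × 16 oz/lb × 28.35 g/oz ≈ 363 g
tomato paste: 1 tbsp × 4/5 ÷ 16 tbsp/cup × 262 g/cup ≈ 13 g
dried chickpeas: 12 oz × 4/5 × 28.35 g/oz ≈ 272 g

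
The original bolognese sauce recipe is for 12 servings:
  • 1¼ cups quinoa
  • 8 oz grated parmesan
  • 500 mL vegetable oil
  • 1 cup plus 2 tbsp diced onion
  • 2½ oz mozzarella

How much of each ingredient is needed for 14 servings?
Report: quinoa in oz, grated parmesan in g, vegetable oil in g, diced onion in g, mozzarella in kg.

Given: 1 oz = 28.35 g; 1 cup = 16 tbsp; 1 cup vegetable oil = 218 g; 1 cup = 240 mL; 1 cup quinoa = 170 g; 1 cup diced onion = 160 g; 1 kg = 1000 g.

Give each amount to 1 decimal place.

Scaling factor: 14/12 = 7/6.
quinoa: 1.25 cup × 7/6 × 170 g/cup ÷ 28.35 g/oz ≈ 8.7 oz
grated parmesan: 8 oz × 7/6 × 28.35 g/oz = 264.6 g
vegetable oil: 500 mL × 7/6 ÷ 240 mL/cup × 218 g/cup ≈ 529.9 g
diced onion: (1 cup + 2 tbsp = 1.125 cup) × 7/6 × 160 g/cup = 210.0 g
mozzarella: 2.5 oz × 7/6 × 28.35 g/oz ÷ 1000 g/kg ≈ 0.1 kg

quinoa: 8.7 oz; grated parmesan: 264.6 g; vegetable oil: 529.9 g; diced onion: 210.0 g; mozzarella: 0.1 kg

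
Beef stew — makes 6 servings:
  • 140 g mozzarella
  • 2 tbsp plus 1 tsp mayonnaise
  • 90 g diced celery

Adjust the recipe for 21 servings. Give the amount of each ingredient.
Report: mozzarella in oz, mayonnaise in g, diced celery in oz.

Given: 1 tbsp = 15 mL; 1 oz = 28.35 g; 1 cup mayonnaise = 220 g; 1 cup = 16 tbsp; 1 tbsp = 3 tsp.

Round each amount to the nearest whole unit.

mozzarella: 17 oz; mayonnaise: 112 g; diced celery: 11 oz

Scaling factor: 21/6 = 7/2 = 3.5.
mozzarella: 140 g × 7/2 ÷ 28.35 g/oz ≈ 17 oz
mayonnaise: (2 tbsp + 1 tsp = 7/3 tbsp) × 7/2 ÷ 16 tbsp/cup × 220 g/cup ≈ 112 g
diced celery: 90 g × 7/2 ÷ 28.35 g/oz ≈ 11 oz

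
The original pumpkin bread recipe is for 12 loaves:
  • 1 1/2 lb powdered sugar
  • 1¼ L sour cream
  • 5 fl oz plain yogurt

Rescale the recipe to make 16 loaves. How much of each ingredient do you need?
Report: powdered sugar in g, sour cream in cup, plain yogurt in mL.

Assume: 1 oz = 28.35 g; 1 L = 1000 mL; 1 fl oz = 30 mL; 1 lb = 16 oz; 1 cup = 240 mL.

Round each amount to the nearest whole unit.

Scaling factor: 16/12 = 4/3.
powdered sugar: 1.5 lb × 4/3 × 16 oz/lb × 28.35 g/oz ≈ 907 g
sour cream: 1.25 L × 4/3 × 1000 mL/L ÷ 240 mL/cup ≈ 7 cup
plain yogurt: 5 fl oz × 4/3 × 30 mL/fl oz = 200 mL

powdered sugar: 907 g; sour cream: 7 cup; plain yogurt: 200 mL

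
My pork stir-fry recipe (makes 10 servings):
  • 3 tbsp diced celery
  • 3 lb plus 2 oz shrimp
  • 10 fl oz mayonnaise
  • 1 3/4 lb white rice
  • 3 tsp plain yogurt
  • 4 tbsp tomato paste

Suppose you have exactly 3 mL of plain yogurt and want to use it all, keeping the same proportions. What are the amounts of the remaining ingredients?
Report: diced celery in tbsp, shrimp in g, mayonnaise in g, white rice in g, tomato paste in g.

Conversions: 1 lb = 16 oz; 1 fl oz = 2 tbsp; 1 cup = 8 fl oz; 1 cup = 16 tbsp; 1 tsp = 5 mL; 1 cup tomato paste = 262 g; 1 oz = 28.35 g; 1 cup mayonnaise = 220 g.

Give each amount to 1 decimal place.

The original recipe has 15 mL of plain yogurt, so the scaling factor is 3 ÷ 15 = 1/5 = 0.2.
diced celery: 3 tbsp × 1/5 = 0.6 tbsp
shrimp: (3 lb + 2 oz = 3.125 lb) × 1/5 × 16 oz/lb × 28.35 g/oz = 283.5 g
mayonnaise: 10 fl oz × 1/5 ÷ 8 fl oz/cup × 220 g/cup = 55.0 g
white rice: 1.75 lb × 1/5 × 16 oz/lb × 28.35 g/oz ≈ 158.8 g
tomato paste: 4 tbsp × 1/5 ÷ 16 tbsp/cup × 262 g/cup = 13.1 g

diced celery: 0.6 tbsp; shrimp: 283.5 g; mayonnaise: 55.0 g; white rice: 158.8 g; tomato paste: 13.1 g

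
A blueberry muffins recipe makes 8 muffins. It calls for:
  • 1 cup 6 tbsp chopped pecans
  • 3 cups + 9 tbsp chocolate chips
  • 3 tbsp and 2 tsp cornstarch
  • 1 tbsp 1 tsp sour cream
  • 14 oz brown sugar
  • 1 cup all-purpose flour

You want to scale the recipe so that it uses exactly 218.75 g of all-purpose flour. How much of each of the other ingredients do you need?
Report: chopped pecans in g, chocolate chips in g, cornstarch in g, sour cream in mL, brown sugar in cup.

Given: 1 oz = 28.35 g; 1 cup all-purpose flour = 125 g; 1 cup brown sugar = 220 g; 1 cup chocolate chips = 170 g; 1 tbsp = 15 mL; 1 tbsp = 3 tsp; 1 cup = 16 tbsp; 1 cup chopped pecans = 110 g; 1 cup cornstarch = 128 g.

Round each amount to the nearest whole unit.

chopped pecans: 265 g; chocolate chips: 1060 g; cornstarch: 51 g; sour cream: 35 mL; brown sugar: 3 cup

The original recipe has 125 g of all-purpose flour, so the scaling factor is 218.75 ÷ 125 = 7/4 = 1.75.
chopped pecans: (1 cup + 6 tbsp = 1.375 cup) × 7/4 × 110 g/cup ≈ 265 g
chocolate chips: (3 cup + 9 tbsp = 3.5625 cup) × 7/4 × 170 g/cup ≈ 1060 g
cornstarch: (3 tbsp + 2 tsp = 11/3 tbsp) × 7/4 ÷ 16 tbsp/cup × 128 g/cup ≈ 51 g
sour cream: (1 tbsp + 1 tsp = 4/3 tbsp) × 7/4 × 15 mL/tbsp = 35 mL
brown sugar: 14 oz × 7/4 × 28.35 g/oz ÷ 220 g/cup ≈ 3 cup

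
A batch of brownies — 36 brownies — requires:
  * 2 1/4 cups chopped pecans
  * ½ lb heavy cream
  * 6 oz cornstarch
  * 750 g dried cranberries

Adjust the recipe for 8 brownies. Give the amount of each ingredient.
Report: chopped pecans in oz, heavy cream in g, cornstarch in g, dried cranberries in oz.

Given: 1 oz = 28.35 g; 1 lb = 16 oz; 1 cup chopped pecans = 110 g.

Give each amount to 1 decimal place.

Scaling factor: 8/36 = 2/9.
chopped pecans: 2.25 cup × 2/9 × 110 g/cup ÷ 28.35 g/oz ≈ 1.9 oz
heavy cream: 0.5 lb × 2/9 × 16 oz/lb × 28.35 g/oz = 50.4 g
cornstarch: 6 oz × 2/9 × 28.35 g/oz = 37.8 g
dried cranberries: 750 g × 2/9 ÷ 28.35 g/oz ≈ 5.9 oz

chopped pecans: 1.9 oz; heavy cream: 50.4 g; cornstarch: 37.8 g; dried cranberries: 5.9 oz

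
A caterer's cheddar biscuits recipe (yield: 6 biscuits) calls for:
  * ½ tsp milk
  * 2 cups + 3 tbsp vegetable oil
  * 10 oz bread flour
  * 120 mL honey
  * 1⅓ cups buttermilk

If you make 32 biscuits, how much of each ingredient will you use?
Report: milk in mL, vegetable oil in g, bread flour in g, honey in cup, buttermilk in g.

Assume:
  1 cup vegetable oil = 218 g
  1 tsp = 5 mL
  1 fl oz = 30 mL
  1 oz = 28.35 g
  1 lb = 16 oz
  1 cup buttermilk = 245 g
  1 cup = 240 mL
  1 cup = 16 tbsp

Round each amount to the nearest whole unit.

milk: 13 mL; vegetable oil: 2543 g; bread flour: 1512 g; honey: 3 cup; buttermilk: 1742 g

Scaling factor: 32/6 = 16/3.
milk: 0.5 tsp × 16/3 × 5 mL/tsp ≈ 13 mL
vegetable oil: (2 cup + 3 tbsp = 2.1875 cup) × 16/3 × 218 g/cup ≈ 2543 g
bread flour: 10 oz × 16/3 × 28.35 g/oz = 1512 g
honey: 120 mL × 16/3 ÷ 240 mL/cup ≈ 3 cup
buttermilk: 4/3 cup × 16/3 × 245 g/cup ≈ 1742 g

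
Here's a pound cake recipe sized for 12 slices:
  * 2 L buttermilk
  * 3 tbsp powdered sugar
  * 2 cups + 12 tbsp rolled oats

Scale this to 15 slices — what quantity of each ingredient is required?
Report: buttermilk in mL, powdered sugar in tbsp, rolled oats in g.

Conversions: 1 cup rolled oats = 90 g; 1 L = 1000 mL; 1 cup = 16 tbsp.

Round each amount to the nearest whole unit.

buttermilk: 2500 mL; powdered sugar: 4 tbsp; rolled oats: 309 g

Scaling factor: 15/12 = 5/4 = 1.25.
buttermilk: 2 L × 5/4 × 1000 mL/L = 2500 mL
powdered sugar: 3 tbsp × 5/4 ≈ 4 tbsp
rolled oats: (2 cup + 12 tbsp = 2.75 cup) × 5/4 × 90 g/cup ≈ 309 g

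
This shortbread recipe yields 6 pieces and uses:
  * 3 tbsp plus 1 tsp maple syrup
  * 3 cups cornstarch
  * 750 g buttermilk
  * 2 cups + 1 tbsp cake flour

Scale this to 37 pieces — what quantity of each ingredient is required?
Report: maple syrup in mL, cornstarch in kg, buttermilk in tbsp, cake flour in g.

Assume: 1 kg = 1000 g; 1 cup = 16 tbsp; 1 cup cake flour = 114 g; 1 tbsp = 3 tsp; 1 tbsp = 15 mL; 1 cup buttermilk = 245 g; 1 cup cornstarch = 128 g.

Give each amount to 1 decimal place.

Scaling factor: 37/6.
maple syrup: (3 tbsp + 1 tsp = 10/3 tbsp) × 37/6 × 15 mL/tbsp ≈ 308.3 mL
cornstarch: 3 cup × 37/6 × 128 g/cup ÷ 1000 g/kg ≈ 2.4 kg
buttermilk: 750 g × 37/6 ÷ 245 g/cup × 16 tbsp/cup ≈ 302.0 tbsp
cake flour: (2 cup + 1 tbsp = 2.0625 cup) × 37/6 × 114 g/cup ≈ 1449.9 g

maple syrup: 308.3 mL; cornstarch: 2.4 kg; buttermilk: 302.0 tbsp; cake flour: 1449.9 g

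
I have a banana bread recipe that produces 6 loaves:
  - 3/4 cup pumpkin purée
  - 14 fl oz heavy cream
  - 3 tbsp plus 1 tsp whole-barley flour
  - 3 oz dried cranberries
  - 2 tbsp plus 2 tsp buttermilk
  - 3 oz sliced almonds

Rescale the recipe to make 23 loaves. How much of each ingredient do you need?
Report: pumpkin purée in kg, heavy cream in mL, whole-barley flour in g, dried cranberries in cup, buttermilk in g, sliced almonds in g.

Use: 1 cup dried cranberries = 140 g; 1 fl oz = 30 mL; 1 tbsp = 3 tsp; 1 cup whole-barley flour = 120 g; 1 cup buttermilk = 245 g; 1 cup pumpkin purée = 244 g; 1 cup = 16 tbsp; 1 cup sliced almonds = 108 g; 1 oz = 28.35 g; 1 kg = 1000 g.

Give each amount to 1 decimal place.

pumpkin purée: 0.7 kg; heavy cream: 1610.0 mL; whole-barley flour: 95.8 g; dried cranberries: 2.3 cup; buttermilk: 156.5 g; sliced almonds: 326.0 g

Scaling factor: 23/6.
pumpkin purée: 0.75 cup × 23/6 × 244 g/cup ÷ 1000 g/kg ≈ 0.7 kg
heavy cream: 14 fl oz × 23/6 × 30 mL/fl oz = 1610.0 mL
whole-barley flour: (3 tbsp + 1 tsp = 10/3 tbsp) × 23/6 ÷ 16 tbsp/cup × 120 g/cup ≈ 95.8 g
dried cranberries: 3 oz × 23/6 × 28.35 g/oz ÷ 140 g/cup ≈ 2.3 cup
buttermilk: (2 tbsp + 2 tsp = 8/3 tbsp) × 23/6 ÷ 16 tbsp/cup × 245 g/cup ≈ 156.5 g
sliced almonds: 3 oz × 23/6 × 28.35 g/oz ≈ 326.0 g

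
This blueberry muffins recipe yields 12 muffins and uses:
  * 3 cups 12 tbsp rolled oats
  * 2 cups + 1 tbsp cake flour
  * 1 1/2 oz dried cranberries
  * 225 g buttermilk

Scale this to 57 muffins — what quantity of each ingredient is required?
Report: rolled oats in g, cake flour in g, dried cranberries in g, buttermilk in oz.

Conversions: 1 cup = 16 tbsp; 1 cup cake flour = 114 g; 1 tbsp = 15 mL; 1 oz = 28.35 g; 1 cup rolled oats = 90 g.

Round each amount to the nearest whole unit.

Scaling factor: 57/12 = 19/4 = 4.75.
rolled oats: (3 cup + 12 tbsp = 3.75 cup) × 19/4 × 90 g/cup ≈ 1603 g
cake flour: (2 cup + 1 tbsp = 2.0625 cup) × 19/4 × 114 g/cup ≈ 1117 g
dried cranberries: 1.5 oz × 19/4 × 28.35 g/oz ≈ 202 g
buttermilk: 225 g × 19/4 ÷ 28.35 g/oz ≈ 38 oz

rolled oats: 1603 g; cake flour: 1117 g; dried cranberries: 202 g; buttermilk: 38 oz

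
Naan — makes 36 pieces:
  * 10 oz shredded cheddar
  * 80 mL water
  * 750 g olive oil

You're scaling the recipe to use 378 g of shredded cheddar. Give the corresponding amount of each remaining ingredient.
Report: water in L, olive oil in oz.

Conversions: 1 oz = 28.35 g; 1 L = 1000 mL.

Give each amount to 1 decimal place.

The original recipe has 283.5 g of shredded cheddar, so the scaling factor is 378 ÷ 283.5 = 4/3.
water: 80 mL × 4/3 ÷ 1000 mL/L ≈ 0.1 L
olive oil: 750 g × 4/3 ÷ 28.35 g/oz ≈ 35.3 oz

water: 0.1 L; olive oil: 35.3 oz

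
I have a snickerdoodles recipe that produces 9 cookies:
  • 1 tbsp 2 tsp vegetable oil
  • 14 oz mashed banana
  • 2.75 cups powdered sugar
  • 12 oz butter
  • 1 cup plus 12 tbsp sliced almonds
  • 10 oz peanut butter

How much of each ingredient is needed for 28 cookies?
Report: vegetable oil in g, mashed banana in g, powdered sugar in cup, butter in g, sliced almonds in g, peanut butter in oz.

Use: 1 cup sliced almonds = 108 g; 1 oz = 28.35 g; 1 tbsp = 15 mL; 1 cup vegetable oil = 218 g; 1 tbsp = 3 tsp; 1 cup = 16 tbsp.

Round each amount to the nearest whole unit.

Scaling factor: 28/9.
vegetable oil: (1 tbsp + 2 tsp = 5/3 tbsp) × 28/9 ÷ 16 tbsp/cup × 218 g/cup ≈ 71 g
mashed banana: 14 oz × 28/9 × 28.35 g/oz ≈ 1235 g
powdered sugar: 2.75 cup × 28/9 ≈ 9 cup
butter: 12 oz × 28/9 × 28.35 g/oz ≈ 1058 g
sliced almonds: (1 cup + 12 tbsp = 1.75 cup) × 28/9 × 108 g/cup = 588 g
peanut butter: 10 oz × 28/9 ≈ 31 oz

vegetable oil: 71 g; mashed banana: 1235 g; powdered sugar: 9 cup; butter: 1058 g; sliced almonds: 588 g; peanut butter: 31 oz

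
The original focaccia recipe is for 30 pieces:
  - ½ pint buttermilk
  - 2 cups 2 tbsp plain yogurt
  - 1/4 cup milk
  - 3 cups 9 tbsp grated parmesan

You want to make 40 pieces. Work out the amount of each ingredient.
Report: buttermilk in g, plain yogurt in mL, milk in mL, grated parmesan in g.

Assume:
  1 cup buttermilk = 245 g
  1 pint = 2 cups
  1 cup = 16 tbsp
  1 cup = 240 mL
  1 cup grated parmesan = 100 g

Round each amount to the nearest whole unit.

buttermilk: 327 g; plain yogurt: 680 mL; milk: 80 mL; grated parmesan: 475 g

Scaling factor: 40/30 = 4/3.
buttermilk: 0.5 pint × 4/3 × 2 cup/pint × 245 g/cup ≈ 327 g
plain yogurt: (2 cup + 2 tbsp = 2.125 cup) × 4/3 × 240 mL/cup = 680 mL
milk: 0.25 cup × 4/3 × 240 mL/cup = 80 mL
grated parmesan: (3 cup + 9 tbsp = 3.5625 cup) × 4/3 × 100 g/cup = 475 g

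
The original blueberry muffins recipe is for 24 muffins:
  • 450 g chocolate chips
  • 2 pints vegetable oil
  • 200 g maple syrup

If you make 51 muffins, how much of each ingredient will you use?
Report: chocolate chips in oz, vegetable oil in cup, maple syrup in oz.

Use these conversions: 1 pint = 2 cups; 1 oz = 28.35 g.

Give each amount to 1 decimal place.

chocolate chips: 33.7 oz; vegetable oil: 8.5 cup; maple syrup: 15.0 oz

Scaling factor: 51/24 = 17/8 = 2.125.
chocolate chips: 450 g × 17/8 ÷ 28.35 g/oz ≈ 33.7 oz
vegetable oil: 2 pint × 17/8 × 2 cup/pint = 8.5 cup
maple syrup: 200 g × 17/8 ÷ 28.35 g/oz ≈ 15.0 oz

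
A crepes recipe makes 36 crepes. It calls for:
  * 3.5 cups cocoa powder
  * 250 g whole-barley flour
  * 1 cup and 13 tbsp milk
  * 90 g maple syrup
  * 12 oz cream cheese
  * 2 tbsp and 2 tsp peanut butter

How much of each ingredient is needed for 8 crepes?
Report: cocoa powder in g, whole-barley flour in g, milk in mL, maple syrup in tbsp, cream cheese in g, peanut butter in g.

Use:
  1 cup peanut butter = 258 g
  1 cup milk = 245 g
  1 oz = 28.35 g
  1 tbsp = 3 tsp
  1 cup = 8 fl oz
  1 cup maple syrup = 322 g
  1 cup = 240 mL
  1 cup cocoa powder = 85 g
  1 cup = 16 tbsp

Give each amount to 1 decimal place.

cocoa powder: 66.1 g; whole-barley flour: 55.6 g; milk: 96.7 mL; maple syrup: 1.0 tbsp; cream cheese: 75.6 g; peanut butter: 9.6 g

Scaling factor: 8/36 = 2/9.
cocoa powder: 3.5 cup × 2/9 × 85 g/cup ≈ 66.1 g
whole-barley flour: 250 g × 2/9 ≈ 55.6 g
milk: (1 cup + 13 tbsp = 1.8125 cup) × 2/9 × 240 mL/cup ≈ 96.7 mL
maple syrup: 90 g × 2/9 ÷ 322 g/cup × 16 tbsp/cup ≈ 1.0 tbsp
cream cheese: 12 oz × 2/9 × 28.35 g/oz = 75.6 g
peanut butter: (2 tbsp + 2 tsp = 8/3 tbsp) × 2/9 ÷ 16 tbsp/cup × 258 g/cup ≈ 9.6 g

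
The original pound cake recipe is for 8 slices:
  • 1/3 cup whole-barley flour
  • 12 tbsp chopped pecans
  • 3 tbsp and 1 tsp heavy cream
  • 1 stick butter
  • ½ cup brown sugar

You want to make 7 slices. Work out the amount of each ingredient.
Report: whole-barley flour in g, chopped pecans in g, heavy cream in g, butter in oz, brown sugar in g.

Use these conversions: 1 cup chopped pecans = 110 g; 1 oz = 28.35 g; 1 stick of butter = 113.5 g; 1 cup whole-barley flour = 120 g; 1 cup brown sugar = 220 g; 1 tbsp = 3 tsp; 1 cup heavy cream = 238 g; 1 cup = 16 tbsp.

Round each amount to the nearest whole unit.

Scaling factor: 7/8 = 0.875.
whole-barley flour: 1/3 cup × 7/8 × 120 g/cup = 35 g
chopped pecans: 12 tbsp × 7/8 ÷ 16 tbsp/cup × 110 g/cup ≈ 72 g
heavy cream: (3 tbsp + 1 tsp = 10/3 tbsp) × 7/8 ÷ 16 tbsp/cup × 238 g/cup ≈ 43 g
butter: 1 stick × 7/8 × 113.5 g/stick ÷ 28.35 g/oz ≈ 4 oz
brown sugar: 0.5 cup × 7/8 × 220 g/cup ≈ 96 g

whole-barley flour: 35 g; chopped pecans: 72 g; heavy cream: 43 g; butter: 4 oz; brown sugar: 96 g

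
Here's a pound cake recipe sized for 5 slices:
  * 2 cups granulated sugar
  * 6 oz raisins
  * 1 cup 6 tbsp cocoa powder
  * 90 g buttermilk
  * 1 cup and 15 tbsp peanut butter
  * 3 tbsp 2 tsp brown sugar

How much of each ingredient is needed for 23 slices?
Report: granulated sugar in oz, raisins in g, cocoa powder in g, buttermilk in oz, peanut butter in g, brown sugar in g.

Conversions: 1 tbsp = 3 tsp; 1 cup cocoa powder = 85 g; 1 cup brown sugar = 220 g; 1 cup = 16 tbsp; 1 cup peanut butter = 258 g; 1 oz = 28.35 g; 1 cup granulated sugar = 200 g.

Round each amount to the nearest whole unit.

Scaling factor: 23/5 = 4.6.
granulated sugar: 2 cup × 23/5 × 200 g/cup ÷ 28.35 g/oz ≈ 65 oz
raisins: 6 oz × 23/5 × 28.35 g/oz ≈ 782 g
cocoa powder: (1 cup + 6 tbsp = 1.375 cup) × 23/5 × 85 g/cup ≈ 538 g
buttermilk: 90 g × 23/5 ÷ 28.35 g/oz ≈ 15 oz
peanut butter: (1 cup + 15 tbsp = 1.9375 cup) × 23/5 × 258 g/cup ≈ 2299 g
brown sugar: (3 tbsp + 2 tsp = 11/3 tbsp) × 23/5 ÷ 16 tbsp/cup × 220 g/cup ≈ 232 g

granulated sugar: 65 oz; raisins: 782 g; cocoa powder: 538 g; buttermilk: 15 oz; peanut butter: 2299 g; brown sugar: 232 g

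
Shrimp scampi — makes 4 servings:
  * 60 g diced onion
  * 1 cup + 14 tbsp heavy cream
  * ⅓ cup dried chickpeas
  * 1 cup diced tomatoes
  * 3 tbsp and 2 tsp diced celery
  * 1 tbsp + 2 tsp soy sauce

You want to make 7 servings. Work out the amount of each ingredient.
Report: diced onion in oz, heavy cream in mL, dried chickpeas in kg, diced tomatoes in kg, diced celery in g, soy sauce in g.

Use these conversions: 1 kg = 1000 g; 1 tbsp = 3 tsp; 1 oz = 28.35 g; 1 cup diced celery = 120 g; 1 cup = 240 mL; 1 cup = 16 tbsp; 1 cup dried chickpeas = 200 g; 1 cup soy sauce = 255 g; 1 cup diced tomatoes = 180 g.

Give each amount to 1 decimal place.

diced onion: 3.7 oz; heavy cream: 787.5 mL; dried chickpeas: 0.1 kg; diced tomatoes: 0.3 kg; diced celery: 48.1 g; soy sauce: 46.5 g

Scaling factor: 7/4 = 1.75.
diced onion: 60 g × 7/4 ÷ 28.35 g/oz ≈ 3.7 oz
heavy cream: (1 cup + 14 tbsp = 1.875 cup) × 7/4 × 240 mL/cup = 787.5 mL
dried chickpeas: 1/3 cup × 7/4 × 200 g/cup ÷ 1000 g/kg ≈ 0.1 kg
diced tomatoes: 1 cup × 7/4 × 180 g/cup ÷ 1000 g/kg ≈ 0.3 kg
diced celery: (3 tbsp + 2 tsp = 11/3 tbsp) × 7/4 ÷ 16 tbsp/cup × 120 g/cup ≈ 48.1 g
soy sauce: (1 tbsp + 2 tsp = 5/3 tbsp) × 7/4 ÷ 16 tbsp/cup × 255 g/cup ≈ 46.5 g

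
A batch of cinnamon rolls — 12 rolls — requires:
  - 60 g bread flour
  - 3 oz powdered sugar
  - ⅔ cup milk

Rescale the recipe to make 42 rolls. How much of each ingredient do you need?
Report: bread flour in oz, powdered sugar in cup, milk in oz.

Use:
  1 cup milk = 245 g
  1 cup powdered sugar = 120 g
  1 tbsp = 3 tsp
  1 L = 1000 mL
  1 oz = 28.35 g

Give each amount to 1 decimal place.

bread flour: 7.4 oz; powdered sugar: 2.5 cup; milk: 20.2 oz

Scaling factor: 42/12 = 7/2 = 3.5.
bread flour: 60 g × 7/2 ÷ 28.35 g/oz ≈ 7.4 oz
powdered sugar: 3 oz × 7/2 × 28.35 g/oz ÷ 120 g/cup ≈ 2.5 cup
milk: 2/3 cup × 7/2 × 245 g/cup ÷ 28.35 g/oz ≈ 20.2 oz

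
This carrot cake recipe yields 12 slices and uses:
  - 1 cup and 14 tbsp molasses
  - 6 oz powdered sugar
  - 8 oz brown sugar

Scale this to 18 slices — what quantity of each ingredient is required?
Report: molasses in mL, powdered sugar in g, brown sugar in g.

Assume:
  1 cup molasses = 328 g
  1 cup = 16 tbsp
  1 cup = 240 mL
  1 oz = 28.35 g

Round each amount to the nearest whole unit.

molasses: 675 mL; powdered sugar: 255 g; brown sugar: 340 g

Scaling factor: 18/12 = 3/2 = 1.5.
molasses: (1 cup + 14 tbsp = 1.875 cup) × 3/2 × 240 mL/cup = 675 mL
powdered sugar: 6 oz × 3/2 × 28.35 g/oz ≈ 255 g
brown sugar: 8 oz × 3/2 × 28.35 g/oz ≈ 340 g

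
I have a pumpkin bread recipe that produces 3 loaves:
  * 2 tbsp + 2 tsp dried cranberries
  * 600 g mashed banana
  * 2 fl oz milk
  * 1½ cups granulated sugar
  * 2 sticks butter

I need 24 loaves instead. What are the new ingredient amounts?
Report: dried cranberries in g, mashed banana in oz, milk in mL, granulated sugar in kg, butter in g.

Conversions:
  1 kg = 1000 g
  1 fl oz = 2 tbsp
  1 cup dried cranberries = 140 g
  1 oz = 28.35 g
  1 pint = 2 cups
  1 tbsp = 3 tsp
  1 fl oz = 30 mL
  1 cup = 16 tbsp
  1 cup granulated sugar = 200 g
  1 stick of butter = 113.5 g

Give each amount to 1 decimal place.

Scaling factor: 24/3 = 8.
dried cranberries: (2 tbsp + 2 tsp = 8/3 tbsp) × 8 ÷ 16 tbsp/cup × 140 g/cup ≈ 186.7 g
mashed banana: 600 g × 8 ÷ 28.35 g/oz ≈ 169.3 oz
milk: 2 fl oz × 8 × 30 mL/fl oz = 480.0 mL
granulated sugar: 1.5 cup × 8 × 200 g/cup ÷ 1000 g/kg = 2.4 kg
butter: 2 stick × 8 × 113.5 g/stick = 1816.0 g

dried cranberries: 186.7 g; mashed banana: 169.3 oz; milk: 480.0 mL; granulated sugar: 2.4 kg; butter: 1816.0 g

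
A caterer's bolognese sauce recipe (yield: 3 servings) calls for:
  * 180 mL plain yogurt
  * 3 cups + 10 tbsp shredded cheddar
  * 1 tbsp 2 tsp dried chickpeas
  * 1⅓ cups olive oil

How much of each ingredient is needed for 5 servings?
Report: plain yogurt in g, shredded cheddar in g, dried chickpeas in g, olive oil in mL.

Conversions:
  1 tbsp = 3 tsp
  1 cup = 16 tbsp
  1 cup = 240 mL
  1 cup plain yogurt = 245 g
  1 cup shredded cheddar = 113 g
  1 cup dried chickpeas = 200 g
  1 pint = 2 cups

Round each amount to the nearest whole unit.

Scaling factor: 5/3.
plain yogurt: 180 mL × 5/3 ÷ 240 mL/cup × 245 g/cup ≈ 306 g
shredded cheddar: (3 cup + 10 tbsp = 3.625 cup) × 5/3 × 113 g/cup ≈ 683 g
dried chickpeas: (1 tbsp + 2 tsp = 5/3 tbsp) × 5/3 ÷ 16 tbsp/cup × 200 g/cup ≈ 35 g
olive oil: 4/3 cup × 5/3 × 240 mL/cup ≈ 533 mL

plain yogurt: 306 g; shredded cheddar: 683 g; dried chickpeas: 35 g; olive oil: 533 mL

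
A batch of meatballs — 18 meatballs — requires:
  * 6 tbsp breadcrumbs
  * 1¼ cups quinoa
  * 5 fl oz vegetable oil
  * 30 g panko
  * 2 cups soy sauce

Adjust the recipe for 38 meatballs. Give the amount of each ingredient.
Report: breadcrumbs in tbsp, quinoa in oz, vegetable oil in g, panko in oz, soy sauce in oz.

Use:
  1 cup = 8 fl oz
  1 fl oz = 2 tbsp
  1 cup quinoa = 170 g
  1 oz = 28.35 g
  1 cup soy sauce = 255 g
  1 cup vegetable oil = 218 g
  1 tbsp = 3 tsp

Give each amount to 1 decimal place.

Scaling factor: 38/18 = 19/9.
breadcrumbs: 6 tbsp × 19/9 ≈ 12.7 tbsp
quinoa: 1.25 cup × 19/9 × 170 g/cup ÷ 28.35 g/oz ≈ 15.8 oz
vegetable oil: 5 fl oz × 19/9 ÷ 8 fl oz/cup × 218 g/cup ≈ 287.6 g
panko: 30 g × 19/9 ÷ 28.35 g/oz ≈ 2.2 oz
soy sauce: 2 cup × 19/9 × 255 g/cup ÷ 28.35 g/oz ≈ 38.0 oz

breadcrumbs: 12.7 tbsp; quinoa: 15.8 oz; vegetable oil: 287.6 g; panko: 2.2 oz; soy sauce: 38.0 oz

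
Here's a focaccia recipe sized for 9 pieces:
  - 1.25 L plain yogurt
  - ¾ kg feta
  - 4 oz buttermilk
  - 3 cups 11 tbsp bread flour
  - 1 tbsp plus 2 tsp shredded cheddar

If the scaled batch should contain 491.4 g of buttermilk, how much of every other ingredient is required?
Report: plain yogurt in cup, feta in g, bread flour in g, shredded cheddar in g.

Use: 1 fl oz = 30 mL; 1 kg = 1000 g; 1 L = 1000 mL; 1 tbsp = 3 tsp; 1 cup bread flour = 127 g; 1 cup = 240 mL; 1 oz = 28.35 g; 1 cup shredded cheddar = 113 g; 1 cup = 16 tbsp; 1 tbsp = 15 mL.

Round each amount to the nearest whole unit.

The original recipe has 113.4 g of buttermilk, so the scaling factor is 491.4 ÷ 113.4 = 13/3.
plain yogurt: 1.25 L × 13/3 × 1000 mL/L ÷ 240 mL/cup ≈ 23 cup
feta: 0.75 kg × 13/3 × 1000 g/kg = 3250 g
bread flour: (3 cup + 11 tbsp = 3.6875 cup) × 13/3 × 127 g/cup ≈ 2029 g
shredded cheddar: (1 tbsp + 2 tsp = 5/3 tbsp) × 13/3 ÷ 16 tbsp/cup × 113 g/cup ≈ 51 g

plain yogurt: 23 cup; feta: 3250 g; bread flour: 2029 g; shredded cheddar: 51 g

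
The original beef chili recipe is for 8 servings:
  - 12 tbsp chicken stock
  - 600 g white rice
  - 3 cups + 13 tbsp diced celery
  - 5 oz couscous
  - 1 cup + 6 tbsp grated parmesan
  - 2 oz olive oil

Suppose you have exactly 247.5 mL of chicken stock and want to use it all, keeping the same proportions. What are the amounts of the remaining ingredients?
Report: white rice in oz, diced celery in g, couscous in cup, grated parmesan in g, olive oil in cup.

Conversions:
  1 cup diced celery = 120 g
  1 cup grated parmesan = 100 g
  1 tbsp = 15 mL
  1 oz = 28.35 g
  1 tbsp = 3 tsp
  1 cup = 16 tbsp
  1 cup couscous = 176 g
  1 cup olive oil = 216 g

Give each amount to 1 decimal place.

The original recipe has 180 mL of chicken stock, so the scaling factor is 247.5 ÷ 180 = 11/8 = 1.375.
white rice: 600 g × 11/8 ÷ 28.35 g/oz ≈ 29.1 oz
diced celery: (3 cup + 13 tbsp = 3.8125 cup) × 11/8 × 120 g/cup ≈ 629.1 g
couscous: 5 oz × 11/8 × 28.35 g/oz ÷ 176 g/cup ≈ 1.1 cup
grated parmesan: (1 cup + 6 tbsp = 1.375 cup) × 11/8 × 100 g/cup ≈ 189.1 g
olive oil: 2 oz × 11/8 × 28.35 g/oz ÷ 216 g/cup ≈ 0.4 cup

white rice: 29.1 oz; diced celery: 629.1 g; couscous: 1.1 cup; grated parmesan: 189.1 g; olive oil: 0.4 cup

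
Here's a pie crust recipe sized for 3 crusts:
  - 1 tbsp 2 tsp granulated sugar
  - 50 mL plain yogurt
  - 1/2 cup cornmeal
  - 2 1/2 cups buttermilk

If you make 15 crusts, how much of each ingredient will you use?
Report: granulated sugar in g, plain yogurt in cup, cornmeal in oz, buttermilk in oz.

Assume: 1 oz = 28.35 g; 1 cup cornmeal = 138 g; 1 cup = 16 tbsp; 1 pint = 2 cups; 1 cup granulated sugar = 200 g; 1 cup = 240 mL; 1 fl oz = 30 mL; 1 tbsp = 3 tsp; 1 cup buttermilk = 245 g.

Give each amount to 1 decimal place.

Scaling factor: 15/3 = 5.
granulated sugar: (1 tbsp + 2 tsp = 5/3 tbsp) × 5 ÷ 16 tbsp/cup × 200 g/cup ≈ 104.2 g
plain yogurt: 50 mL × 5 ÷ 240 mL/cup ≈ 1.0 cup
cornmeal: 0.5 cup × 5 × 138 g/cup ÷ 28.35 g/oz ≈ 12.2 oz
buttermilk: 2.5 cup × 5 × 245 g/cup ÷ 28.35 g/oz ≈ 108.0 oz

granulated sugar: 104.2 g; plain yogurt: 1.0 cup; cornmeal: 12.2 oz; buttermilk: 108.0 oz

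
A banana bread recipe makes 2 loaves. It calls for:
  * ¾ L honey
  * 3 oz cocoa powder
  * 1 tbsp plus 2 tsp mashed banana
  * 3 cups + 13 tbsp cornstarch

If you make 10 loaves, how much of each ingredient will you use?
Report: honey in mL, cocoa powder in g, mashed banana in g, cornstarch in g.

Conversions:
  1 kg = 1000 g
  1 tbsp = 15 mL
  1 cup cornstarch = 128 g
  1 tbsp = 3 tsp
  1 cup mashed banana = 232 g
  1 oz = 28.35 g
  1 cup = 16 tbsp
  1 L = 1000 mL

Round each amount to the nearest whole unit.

Scaling factor: 10/2 = 5.
honey: 0.75 L × 5 × 1000 mL/L = 3750 mL
cocoa powder: 3 oz × 5 × 28.35 g/oz ≈ 425 g
mashed banana: (1 tbsp + 2 tsp = 5/3 tbsp) × 5 ÷ 16 tbsp/cup × 232 g/cup ≈ 121 g
cornstarch: (3 cup + 13 tbsp = 3.8125 cup) × 5 × 128 g/cup = 2440 g

honey: 3750 mL; cocoa powder: 425 g; mashed banana: 121 g; cornstarch: 2440 g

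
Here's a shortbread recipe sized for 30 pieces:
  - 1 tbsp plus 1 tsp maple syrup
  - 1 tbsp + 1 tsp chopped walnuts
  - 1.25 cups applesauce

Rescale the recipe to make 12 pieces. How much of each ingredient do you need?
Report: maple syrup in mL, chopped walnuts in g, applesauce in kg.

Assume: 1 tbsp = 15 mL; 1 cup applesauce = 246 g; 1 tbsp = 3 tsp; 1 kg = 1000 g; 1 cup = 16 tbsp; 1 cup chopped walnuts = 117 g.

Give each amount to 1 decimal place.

Scaling factor: 12/30 = 2/5 = 0.4.
maple syrup: (1 tbsp + 1 tsp = 4/3 tbsp) × 2/5 × 15 mL/tbsp = 8.0 mL
chopped walnuts: (1 tbsp + 1 tsp = 4/3 tbsp) × 2/5 ÷ 16 tbsp/cup × 117 g/cup = 3.9 g
applesauce: 1.25 cup × 2/5 × 246 g/cup ÷ 1000 g/kg ≈ 0.1 kg

maple syrup: 8.0 mL; chopped walnuts: 3.9 g; applesauce: 0.1 kg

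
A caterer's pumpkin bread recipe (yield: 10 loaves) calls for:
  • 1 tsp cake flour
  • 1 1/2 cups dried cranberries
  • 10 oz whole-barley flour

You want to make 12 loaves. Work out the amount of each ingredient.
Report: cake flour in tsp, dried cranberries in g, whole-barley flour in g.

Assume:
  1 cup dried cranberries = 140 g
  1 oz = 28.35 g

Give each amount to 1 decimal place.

cake flour: 1.2 tsp; dried cranberries: 252.0 g; whole-barley flour: 340.2 g

Scaling factor: 12/10 = 6/5 = 1.2.
cake flour: 1 tsp × 6/5 = 1.2 tsp
dried cranberries: 1.5 cup × 6/5 × 140 g/cup = 252.0 g
whole-barley flour: 10 oz × 6/5 × 28.35 g/oz = 340.2 g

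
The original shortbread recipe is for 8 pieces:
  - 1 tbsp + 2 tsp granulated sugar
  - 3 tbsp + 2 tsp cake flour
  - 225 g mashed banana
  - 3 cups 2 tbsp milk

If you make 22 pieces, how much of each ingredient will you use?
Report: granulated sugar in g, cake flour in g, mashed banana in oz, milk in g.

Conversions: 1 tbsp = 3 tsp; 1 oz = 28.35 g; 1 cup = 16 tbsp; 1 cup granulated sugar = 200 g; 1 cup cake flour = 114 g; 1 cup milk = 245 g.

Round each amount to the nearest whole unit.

granulated sugar: 57 g; cake flour: 72 g; mashed banana: 22 oz; milk: 2105 g

Scaling factor: 22/8 = 11/4 = 2.75.
granulated sugar: (1 tbsp + 2 tsp = 5/3 tbsp) × 11/4 ÷ 16 tbsp/cup × 200 g/cup ≈ 57 g
cake flour: (3 tbsp + 2 tsp = 11/3 tbsp) × 11/4 ÷ 16 tbsp/cup × 114 g/cup ≈ 72 g
mashed banana: 225 g × 11/4 ÷ 28.35 g/oz ≈ 22 oz
milk: (3 cup + 2 tbsp = 3.125 cup) × 11/4 × 245 g/cup ≈ 2105 g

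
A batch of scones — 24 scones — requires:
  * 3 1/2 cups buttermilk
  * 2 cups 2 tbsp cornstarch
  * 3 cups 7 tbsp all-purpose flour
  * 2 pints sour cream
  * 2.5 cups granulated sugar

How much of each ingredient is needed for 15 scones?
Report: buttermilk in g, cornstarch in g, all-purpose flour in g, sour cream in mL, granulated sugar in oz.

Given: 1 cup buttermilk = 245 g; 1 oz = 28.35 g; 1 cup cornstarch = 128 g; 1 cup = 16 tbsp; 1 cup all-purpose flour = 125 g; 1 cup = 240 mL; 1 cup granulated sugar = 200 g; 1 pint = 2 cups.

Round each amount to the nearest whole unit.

Scaling factor: 15/24 = 5/8 = 0.625.
buttermilk: 3.5 cup × 5/8 × 245 g/cup ≈ 536 g
cornstarch: (2 cup + 2 tbsp = 2.125 cup) × 5/8 × 128 g/cup = 170 g
all-purpose flour: (3 cup + 7 tbsp = 3.4375 cup) × 5/8 × 125 g/cup ≈ 269 g
sour cream: 2 pint × 5/8 × 2 cup/pint × 240 mL/cup = 600 mL
granulated sugar: 2.5 cup × 5/8 × 200 g/cup ÷ 28.35 g/oz ≈ 11 oz

buttermilk: 536 g; cornstarch: 170 g; all-purpose flour: 269 g; sour cream: 600 mL; granulated sugar: 11 oz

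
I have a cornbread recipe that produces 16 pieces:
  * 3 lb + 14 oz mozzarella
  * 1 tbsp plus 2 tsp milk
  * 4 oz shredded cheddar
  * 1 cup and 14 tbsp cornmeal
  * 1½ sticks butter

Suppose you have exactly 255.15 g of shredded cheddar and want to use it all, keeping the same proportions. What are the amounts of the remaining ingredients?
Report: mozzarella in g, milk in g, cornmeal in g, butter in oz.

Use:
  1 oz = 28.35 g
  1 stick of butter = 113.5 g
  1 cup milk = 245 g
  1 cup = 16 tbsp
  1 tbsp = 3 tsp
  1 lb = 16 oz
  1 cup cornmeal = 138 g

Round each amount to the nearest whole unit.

The original recipe has 113.4 g of shredded cheddar, so the scaling factor is 255.15 ÷ 113.4 = 9/4 = 2.25.
mozzarella: (3 lb + 14 oz = 3.875 lb) × 9/4 × 16 oz/lb × 28.35 g/oz ≈ 3955 g
milk: (1 tbsp + 2 tsp = 5/3 tbsp) × 9/4 ÷ 16 tbsp/cup × 245 g/cup ≈ 57 g
cornmeal: (1 cup + 14 tbsp = 1.875 cup) × 9/4 × 138 g/cup ≈ 582 g
butter: 1.5 stick × 9/4 × 113.5 g/stick ÷ 28.35 g/oz ≈ 14 oz

mozzarella: 3955 g; milk: 57 g; cornmeal: 582 g; butter: 14 oz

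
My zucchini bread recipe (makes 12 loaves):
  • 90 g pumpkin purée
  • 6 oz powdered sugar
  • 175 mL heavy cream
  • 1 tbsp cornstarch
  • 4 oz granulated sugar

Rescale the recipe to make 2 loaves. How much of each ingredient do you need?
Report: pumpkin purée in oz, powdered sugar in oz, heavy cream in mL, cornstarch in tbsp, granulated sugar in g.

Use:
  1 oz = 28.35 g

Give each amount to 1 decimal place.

Scaling factor: 2/12 = 1/6.
pumpkin purée: 90 g × 1/6 ÷ 28.35 g/oz ≈ 0.5 oz
powdered sugar: 6 oz × 1/6 = 1.0 oz
heavy cream: 175 mL × 1/6 ≈ 29.2 mL
cornstarch: 1 tbsp × 1/6 ≈ 0.2 tbsp
granulated sugar: 4 oz × 1/6 × 28.35 g/oz = 18.9 g

pumpkin purée: 0.5 oz; powdered sugar: 1.0 oz; heavy cream: 29.2 mL; cornstarch: 0.2 tbsp; granulated sugar: 18.9 g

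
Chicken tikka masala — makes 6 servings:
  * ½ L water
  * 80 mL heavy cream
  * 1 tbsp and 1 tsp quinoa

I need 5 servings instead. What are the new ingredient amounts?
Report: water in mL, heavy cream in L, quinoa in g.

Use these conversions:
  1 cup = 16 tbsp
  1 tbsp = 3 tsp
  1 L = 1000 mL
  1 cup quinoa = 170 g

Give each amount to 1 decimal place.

Scaling factor: 5/6.
water: 0.5 L × 5/6 × 1000 mL/L ≈ 416.7 mL
heavy cream: 80 mL × 5/6 ÷ 1000 mL/L ≈ 0.1 L
quinoa: (1 tbsp + 1 tsp = 4/3 tbsp) × 5/6 ÷ 16 tbsp/cup × 170 g/cup ≈ 11.8 g

water: 416.7 mL; heavy cream: 0.1 L; quinoa: 11.8 g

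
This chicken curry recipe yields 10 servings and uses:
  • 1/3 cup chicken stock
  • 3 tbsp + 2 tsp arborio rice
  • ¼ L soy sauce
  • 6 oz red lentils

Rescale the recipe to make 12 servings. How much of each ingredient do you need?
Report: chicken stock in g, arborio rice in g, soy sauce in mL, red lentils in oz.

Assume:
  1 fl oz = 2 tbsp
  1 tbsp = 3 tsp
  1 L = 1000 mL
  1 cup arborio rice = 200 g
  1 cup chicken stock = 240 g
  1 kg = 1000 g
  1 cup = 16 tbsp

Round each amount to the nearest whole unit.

chicken stock: 96 g; arborio rice: 55 g; soy sauce: 300 mL; red lentils: 7 oz

Scaling factor: 12/10 = 6/5 = 1.2.
chicken stock: 1/3 cup × 6/5 × 240 g/cup = 96 g
arborio rice: (3 tbsp + 2 tsp = 11/3 tbsp) × 6/5 ÷ 16 tbsp/cup × 200 g/cup = 55 g
soy sauce: 0.25 L × 6/5 × 1000 mL/L = 300 mL
red lentils: 6 oz × 6/5 ≈ 7 oz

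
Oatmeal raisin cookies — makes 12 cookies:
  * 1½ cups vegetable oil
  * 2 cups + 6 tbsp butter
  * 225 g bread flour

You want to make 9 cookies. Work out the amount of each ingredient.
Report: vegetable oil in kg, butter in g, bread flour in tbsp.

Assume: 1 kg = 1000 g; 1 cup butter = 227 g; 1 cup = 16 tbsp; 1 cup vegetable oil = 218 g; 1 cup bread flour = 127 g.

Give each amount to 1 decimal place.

Scaling factor: 9/12 = 3/4 = 0.75.
vegetable oil: 1.5 cup × 3/4 × 218 g/cup ÷ 1000 g/kg ≈ 0.2 kg
butter: (2 cup + 6 tbsp = 2.375 cup) × 3/4 × 227 g/cup ≈ 404.3 g
bread flour: 225 g × 3/4 ÷ 127 g/cup × 16 tbsp/cup ≈ 21.3 tbsp

vegetable oil: 0.2 kg; butter: 404.3 g; bread flour: 21.3 tbsp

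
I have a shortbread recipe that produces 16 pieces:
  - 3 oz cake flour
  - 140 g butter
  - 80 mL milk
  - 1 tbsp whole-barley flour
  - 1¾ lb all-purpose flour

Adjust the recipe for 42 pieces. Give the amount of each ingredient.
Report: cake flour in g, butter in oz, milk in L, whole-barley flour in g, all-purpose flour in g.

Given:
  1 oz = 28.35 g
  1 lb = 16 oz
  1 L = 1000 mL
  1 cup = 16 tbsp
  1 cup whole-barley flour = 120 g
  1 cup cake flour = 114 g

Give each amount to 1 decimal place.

cake flour: 223.3 g; butter: 13.0 oz; milk: 0.2 L; whole-barley flour: 19.7 g; all-purpose flour: 2083.7 g

Scaling factor: 42/16 = 21/8 = 2.625.
cake flour: 3 oz × 21/8 × 28.35 g/oz ≈ 223.3 g
butter: 140 g × 21/8 ÷ 28.35 g/oz ≈ 13.0 oz
milk: 80 mL × 21/8 ÷ 1000 mL/L ≈ 0.2 L
whole-barley flour: 1 tbsp × 21/8 ÷ 16 tbsp/cup × 120 g/cup ≈ 19.7 g
all-purpose flour: 1.75 lb × 21/8 × 16 oz/lb × 28.35 g/oz ≈ 2083.7 g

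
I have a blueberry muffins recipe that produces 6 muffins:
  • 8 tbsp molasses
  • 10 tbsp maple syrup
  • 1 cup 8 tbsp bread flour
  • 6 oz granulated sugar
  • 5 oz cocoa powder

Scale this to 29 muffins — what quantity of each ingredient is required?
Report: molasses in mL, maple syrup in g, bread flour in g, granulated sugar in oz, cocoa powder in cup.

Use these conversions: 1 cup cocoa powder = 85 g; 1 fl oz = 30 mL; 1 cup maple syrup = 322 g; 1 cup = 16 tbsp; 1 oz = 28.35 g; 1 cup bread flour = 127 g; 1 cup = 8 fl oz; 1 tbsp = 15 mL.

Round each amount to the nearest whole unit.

Scaling factor: 29/6.
molasses: 8 tbsp × 29/6 × 15 mL/tbsp = 580 mL
maple syrup: 10 tbsp × 29/6 ÷ 16 tbsp/cup × 322 g/cup ≈ 973 g
bread flour: (1 cup + 8 tbsp = 1.5 cup) × 29/6 × 127 g/cup ≈ 921 g
granulated sugar: 6 oz × 29/6 = 29 oz
cocoa powder: 5 oz × 29/6 × 28.35 g/oz ÷ 85 g/cup ≈ 8 cup

molasses: 580 mL; maple syrup: 973 g; bread flour: 921 g; granulated sugar: 29 oz; cocoa powder: 8 cup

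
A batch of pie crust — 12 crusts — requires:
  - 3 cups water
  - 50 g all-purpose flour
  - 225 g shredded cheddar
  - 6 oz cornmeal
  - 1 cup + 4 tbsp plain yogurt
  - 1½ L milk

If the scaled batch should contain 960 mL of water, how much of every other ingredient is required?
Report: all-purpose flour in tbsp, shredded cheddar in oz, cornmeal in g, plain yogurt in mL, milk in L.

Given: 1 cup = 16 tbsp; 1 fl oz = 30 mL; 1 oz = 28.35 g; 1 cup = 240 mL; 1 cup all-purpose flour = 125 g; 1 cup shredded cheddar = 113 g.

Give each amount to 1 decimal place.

The original recipe has 720 mL of water, so the scaling factor is 960 ÷ 720 = 4/3.
all-purpose flour: 50 g × 4/3 ÷ 125 g/cup × 16 tbsp/cup ≈ 8.5 tbsp
shredded cheddar: 225 g × 4/3 ÷ 28.35 g/oz ≈ 10.6 oz
cornmeal: 6 oz × 4/3 × 28.35 g/oz = 226.8 g
plain yogurt: (1 cup + 4 tbsp = 1.25 cup) × 4/3 × 240 mL/cup = 400.0 mL
milk: 1.5 L × 4/3 = 2.0 L

all-purpose flour: 8.5 tbsp; shredded cheddar: 10.6 oz; cornmeal: 226.8 g; plain yogurt: 400.0 mL; milk: 2.0 L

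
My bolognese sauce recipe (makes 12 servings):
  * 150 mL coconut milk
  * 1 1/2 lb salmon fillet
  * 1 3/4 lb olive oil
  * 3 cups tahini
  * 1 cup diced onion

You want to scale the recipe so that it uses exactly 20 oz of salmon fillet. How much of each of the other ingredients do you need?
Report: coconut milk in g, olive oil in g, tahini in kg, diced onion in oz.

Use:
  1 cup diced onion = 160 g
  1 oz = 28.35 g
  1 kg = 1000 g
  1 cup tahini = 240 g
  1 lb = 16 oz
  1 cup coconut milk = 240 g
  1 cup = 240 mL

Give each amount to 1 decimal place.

coconut milk: 125.0 g; olive oil: 661.5 g; tahini: 0.6 kg; diced onion: 4.7 oz

The original recipe has 24 oz of salmon fillet, so the scaling factor is 20 ÷ 24 = 5/6.
coconut milk: 150 mL × 5/6 ÷ 240 mL/cup × 240 g/cup = 125.0 g
olive oil: 1.75 lb × 5/6 × 16 oz/lb × 28.35 g/oz = 661.5 g
tahini: 3 cup × 5/6 × 240 g/cup ÷ 1000 g/kg = 0.6 kg
diced onion: 1 cup × 5/6 × 160 g/cup ÷ 28.35 g/oz ≈ 4.7 oz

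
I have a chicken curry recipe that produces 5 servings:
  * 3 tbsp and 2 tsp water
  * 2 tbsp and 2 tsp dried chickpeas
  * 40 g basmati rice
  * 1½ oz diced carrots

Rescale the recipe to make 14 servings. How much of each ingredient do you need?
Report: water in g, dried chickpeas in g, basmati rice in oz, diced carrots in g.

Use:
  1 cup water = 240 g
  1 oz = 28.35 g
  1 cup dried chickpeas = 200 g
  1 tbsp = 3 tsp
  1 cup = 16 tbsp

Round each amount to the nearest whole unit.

Scaling factor: 14/5 = 2.8.
water: (3 tbsp + 2 tsp = 11/3 tbsp) × 14/5 ÷ 16 tbsp/cup × 240 g/cup = 154 g
dried chickpeas: (2 tbsp + 2 tsp = 8/3 tbsp) × 14/5 ÷ 16 tbsp/cup × 200 g/cup ≈ 93 g
basmati rice: 40 g × 14/5 ÷ 28.35 g/oz ≈ 4 oz
diced carrots: 1.5 oz × 14/5 × 28.35 g/oz ≈ 119 g

water: 154 g; dried chickpeas: 93 g; basmati rice: 4 oz; diced carrots: 119 g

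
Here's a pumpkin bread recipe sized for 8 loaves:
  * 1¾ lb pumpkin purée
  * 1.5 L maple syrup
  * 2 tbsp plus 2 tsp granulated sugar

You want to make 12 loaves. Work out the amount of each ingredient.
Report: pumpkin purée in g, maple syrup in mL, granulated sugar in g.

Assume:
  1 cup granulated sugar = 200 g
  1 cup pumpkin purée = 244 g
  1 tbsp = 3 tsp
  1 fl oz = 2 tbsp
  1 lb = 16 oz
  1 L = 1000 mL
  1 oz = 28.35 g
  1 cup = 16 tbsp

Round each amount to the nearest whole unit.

Scaling factor: 12/8 = 3/2 = 1.5.
pumpkin purée: 1.75 lb × 3/2 × 16 oz/lb × 28.35 g/oz ≈ 1191 g
maple syrup: 1.5 L × 3/2 × 1000 mL/L = 2250 mL
granulated sugar: (2 tbsp + 2 tsp = 8/3 tbsp) × 3/2 ÷ 16 tbsp/cup × 200 g/cup = 50 g

pumpkin purée: 1191 g; maple syrup: 2250 mL; granulated sugar: 50 g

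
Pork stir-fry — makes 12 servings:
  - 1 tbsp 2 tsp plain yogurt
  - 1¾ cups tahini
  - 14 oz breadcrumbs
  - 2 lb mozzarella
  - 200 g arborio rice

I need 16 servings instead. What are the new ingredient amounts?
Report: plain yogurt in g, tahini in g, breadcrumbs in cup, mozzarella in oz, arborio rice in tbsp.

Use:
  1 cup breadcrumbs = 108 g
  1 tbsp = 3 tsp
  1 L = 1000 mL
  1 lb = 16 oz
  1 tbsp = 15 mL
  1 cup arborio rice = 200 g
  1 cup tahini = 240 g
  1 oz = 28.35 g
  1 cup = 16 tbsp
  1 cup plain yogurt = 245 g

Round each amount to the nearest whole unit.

plain yogurt: 34 g; tahini: 560 g; breadcrumbs: 5 cup; mozzarella: 43 oz; arborio rice: 21 tbsp

Scaling factor: 16/12 = 4/3.
plain yogurt: (1 tbsp + 2 tsp = 5/3 tbsp) × 4/3 ÷ 16 tbsp/cup × 245 g/cup ≈ 34 g
tahini: 1.75 cup × 4/3 × 240 g/cup = 560 g
breadcrumbs: 14 oz × 4/3 × 28.35 g/oz ÷ 108 g/cup ≈ 5 cup
mozzarella: 2 lb × 4/3 × 16 oz/lb ≈ 43 oz
arborio rice: 200 g × 4/3 ÷ 200 g/cup × 16 tbsp/cup ≈ 21 tbsp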